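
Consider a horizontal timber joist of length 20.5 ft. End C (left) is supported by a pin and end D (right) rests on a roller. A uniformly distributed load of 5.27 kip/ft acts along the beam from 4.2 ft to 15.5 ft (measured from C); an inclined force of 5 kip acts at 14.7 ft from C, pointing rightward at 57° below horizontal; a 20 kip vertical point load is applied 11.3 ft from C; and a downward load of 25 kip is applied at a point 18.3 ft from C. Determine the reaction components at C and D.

C_x = -2.723 kip, C_y = 43.78 kip, D_y = 64.96 kip

Resultant of the distributed load: 5.27 × 11.3 = 59.551 kip at 9.85 ft from C.
Taking moments about C: D_y·20.5 − (5.27·11.3)·9.85 − 5·sin57°·14.7 − 20·11.3 − 25·18.3 = 0 → D_y = 1331.72/20.5 = 64.962 ≈ 64.96 kip.
ΣF_y = 0: C_y + 64.962 − 5.27·11.3 − 5·sin57° − 20 − 25 = 0 → C_y = 43.78 kip.
ΣF_x = 0: C_x + 5·cos57° = 0 → C_x = -2.723 kip.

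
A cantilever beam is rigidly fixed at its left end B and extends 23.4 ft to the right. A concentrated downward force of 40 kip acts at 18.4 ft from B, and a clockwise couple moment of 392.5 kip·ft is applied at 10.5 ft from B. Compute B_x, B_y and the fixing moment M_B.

ΣF_x = 0: B_x = 0.
ΣF_y = 0: B_y − 40 = 0 → B_y = 40.00 kip.
ΣM about B: M_B − 40·18.4 − 392.5 = 0 → M_B = 1128 kip·ft.

B_x = 0, B_y = 40.00 kip, M_B = 1128 kip·ft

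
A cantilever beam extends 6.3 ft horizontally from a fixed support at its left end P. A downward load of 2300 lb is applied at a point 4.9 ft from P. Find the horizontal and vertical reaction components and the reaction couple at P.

ΣF_x = 0: P_x = 0.
ΣF_y = 0: P_y − 2300 = 0 → P_y = 2300 lb.
ΣM about P: M_P − 2300·4.9 = 0 → M_P = 11270 lb·ft.

P_x = 0, P_y = 2300 lb, M_P = 11270 lb·ft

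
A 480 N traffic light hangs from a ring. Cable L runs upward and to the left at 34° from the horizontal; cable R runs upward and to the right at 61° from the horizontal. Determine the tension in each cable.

ΣF_x = 0: −T_L·cos34° + T_R·cos61° = 0 → T_R = 1.71003·T_L.
ΣF_y = 0: T_L·sin34° + T_R·sin61° = 480.
Substitute: T_L·(0.559193 + 1.71003·0.87462) = 480 → T_L = 233.597 ≈ 233.6 N.
Then T_R = 1.71003 × 233.597 = 399.5 N.

T_L = 233.6 N, T_R = 399.5 N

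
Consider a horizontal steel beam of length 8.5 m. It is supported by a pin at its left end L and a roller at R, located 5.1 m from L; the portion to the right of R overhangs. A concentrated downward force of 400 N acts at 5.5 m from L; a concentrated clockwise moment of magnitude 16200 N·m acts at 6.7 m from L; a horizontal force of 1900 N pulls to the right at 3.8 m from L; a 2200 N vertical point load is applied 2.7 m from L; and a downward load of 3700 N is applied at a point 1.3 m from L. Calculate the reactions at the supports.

L_x = -1900 N, L_y = 584.3 N, R_y = 5716 N

ΣM about L: R_y·5.1 − 400·5.5 − 16200 − 2200·2.7 − 3700·1.3 = 0 → R_y = 29150/5.1 = 5715.69 ≈ 5716 N.
ΣF_y = 0: L_y + 5715.69 − 400 − 2200 − 3700 = 0 → L_y = 584.3 N.
ΣF_x = 0: L_x + 1900 = 0 → L_x = -1900 N.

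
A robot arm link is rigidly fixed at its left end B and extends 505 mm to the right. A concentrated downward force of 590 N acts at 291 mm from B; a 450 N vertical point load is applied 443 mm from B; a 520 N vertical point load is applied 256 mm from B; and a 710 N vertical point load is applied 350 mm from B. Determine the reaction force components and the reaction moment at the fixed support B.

B_x = 0, B_y = 2270 N, M_B = 752700 N·mm

ΣF_x = 0: B_x = 0.
ΣF_y = 0: B_y − 590 − 450 − 520 − 710 = 0 → B_y = 2270 N.
ΣM about B: M_B − 590·291 − 450·443 − 520·256 − 710·350 = 0 → M_B = 752700 N·mm.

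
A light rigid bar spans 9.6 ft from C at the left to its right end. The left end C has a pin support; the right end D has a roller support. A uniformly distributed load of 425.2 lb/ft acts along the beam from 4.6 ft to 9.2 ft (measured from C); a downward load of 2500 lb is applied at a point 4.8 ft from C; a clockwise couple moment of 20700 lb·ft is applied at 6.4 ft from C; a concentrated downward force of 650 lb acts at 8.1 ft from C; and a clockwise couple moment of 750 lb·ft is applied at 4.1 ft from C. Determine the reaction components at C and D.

C_x = 0, C_y = -332.7 lb, D_y = 5439 lb

Resultant of the distributed load: 425.2 × 4.6 = 1955.92 lb at 6.9 ft from C.
Moments about C: D_y·9.6 − (425.2·4.6)·6.9 − 2500·4.8 − 20700 − 650·8.1 − 750 = 0 → D_y = 52210.848/9.6 = 5438.63 ≈ 5439 lb.
ΣF_y = 0: C_y + 5438.63 − 425.2·4.6 − 2500 − 650 = 0 → C_y = -332.7 lb.
ΣF_x = 0: no horizontal applied forces, so C_x = 0.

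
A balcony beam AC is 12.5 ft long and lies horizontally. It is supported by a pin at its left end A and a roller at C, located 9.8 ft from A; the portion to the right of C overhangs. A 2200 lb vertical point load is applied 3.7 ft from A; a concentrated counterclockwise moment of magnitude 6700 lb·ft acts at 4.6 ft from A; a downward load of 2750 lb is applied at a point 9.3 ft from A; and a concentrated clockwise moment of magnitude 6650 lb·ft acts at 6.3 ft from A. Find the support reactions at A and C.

A_x = 0, A_y = 1515 lb, C_y = 3435 lb

Moments about A: C_y·9.8 − 2200·3.7 + 6700 − 2750·9.3 − 6650 = 0 → C_y = 33665/9.8 = 3435.2 ≈ 3435 lb.
ΣF_y = 0: A_y + 3435.2 − 2200 − 2750 = 0 → A_y = 1515 lb.
ΣF_x = 0: no horizontal applied forces, so A_x = 0.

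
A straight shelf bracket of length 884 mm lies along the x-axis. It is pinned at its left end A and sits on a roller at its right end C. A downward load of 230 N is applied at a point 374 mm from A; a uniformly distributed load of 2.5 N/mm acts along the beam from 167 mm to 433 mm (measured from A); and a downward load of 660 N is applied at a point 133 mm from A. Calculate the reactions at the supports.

A_x = 0, A_y = 1133 N, C_y = 422.3 N

Resultant of the distributed load: 2.5 × 266 = 665 N at 300 mm from A.
ΣM about A: C_y·884 − 230·374 − (2.5·266)·300 − 660·133 = 0 → C_y = 373300/884 = 422.285 ≈ 422.3 N.
ΣF_y = 0: A_y + 422.285 − 230 − 2.5·266 − 660 = 0 → A_y = 1133 N.
ΣF_x = 0: no horizontal applied forces, so A_x = 0.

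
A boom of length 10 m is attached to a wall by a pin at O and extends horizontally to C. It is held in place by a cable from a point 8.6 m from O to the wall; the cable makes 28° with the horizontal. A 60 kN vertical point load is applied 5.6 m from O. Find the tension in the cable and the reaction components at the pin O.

T = 83.22 kN, O_x = 73.48 kN, O_y = 20.93 kN

ΣM about O: T·sin28°·8.6 − 60·5.6 = 0 → T = 336/(8.6·0.469472) = 83.2207 ≈ 83.22 kN.
ΣF_x = 0: O_x − T·cos28° = 0 → O_x = 83.2207 × 0.882948 = 73.48 kN.
ΣF_y = 0: O_y + T·sin28° − 60 = 0 → O_y = 60 − 83.2207 × 0.469472 = 20.93 kN.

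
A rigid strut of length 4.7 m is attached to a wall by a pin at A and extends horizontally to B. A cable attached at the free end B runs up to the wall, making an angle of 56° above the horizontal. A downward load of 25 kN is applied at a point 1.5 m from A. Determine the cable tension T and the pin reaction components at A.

ΣM about A: T·sin56°·4.7 − 25·1.5 = 0 → T = 37.5/(4.7·0.829038) = 9.62407 ≈ 9.624 kN.
ΣF_x = 0: A_x − T·cos56° = 0 → A_x = 9.62407 × 0.559193 = 5.382 kN.
ΣF_y = 0: A_y + T·sin56° − 25 = 0 → A_y = 25 − 9.62407 × 0.829038 = 17.02 kN.

T = 9.624 kN, A_x = 5.382 kN, A_y = 17.02 kN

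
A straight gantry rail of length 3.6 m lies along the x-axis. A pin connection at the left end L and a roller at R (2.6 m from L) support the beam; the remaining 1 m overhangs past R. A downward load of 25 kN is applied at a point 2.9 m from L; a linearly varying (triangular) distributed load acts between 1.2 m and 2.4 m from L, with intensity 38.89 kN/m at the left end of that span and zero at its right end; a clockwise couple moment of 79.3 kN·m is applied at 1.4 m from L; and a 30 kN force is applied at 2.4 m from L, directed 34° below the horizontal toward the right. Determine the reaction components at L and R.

Resultant of the triangular load: ½ × 38.89 × 1.2 = 23.334 kN, acting at 1.6 m from L (one-third of the span from the peak).
Taking moments about L: R_y·2.6 − 25·2.9 − (½·38.89·1.2)·1.6 − 79.3 − 30·sin34°·2.4 = 0 → R_y = 229.396/2.6 = 88.2292 ≈ 88.23 kN.
ΣF_y = 0: L_y + 88.2292 − 25 − ½·38.89·1.2 − 30·sin34° = 0 → L_y = -23.12 kN.
ΣF_x = 0: L_x + 30·cos34° = 0 → L_x = -24.87 kN.

L_x = -24.87 kN, L_y = -23.12 kN, R_y = 88.23 kN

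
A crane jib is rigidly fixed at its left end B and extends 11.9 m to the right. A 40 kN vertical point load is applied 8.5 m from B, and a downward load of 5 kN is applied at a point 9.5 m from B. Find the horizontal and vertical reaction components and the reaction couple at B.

B_x = 0, B_y = 45.00 kN, M_B = 387.5 kN·m

ΣF_x = 0: B_x = 0.
ΣF_y = 0: B_y − 40 − 5 = 0 → B_y = 45.00 kN.
ΣM about B: M_B − 40·8.5 − 5·9.5 = 0 → M_B = 387.5 kN·m.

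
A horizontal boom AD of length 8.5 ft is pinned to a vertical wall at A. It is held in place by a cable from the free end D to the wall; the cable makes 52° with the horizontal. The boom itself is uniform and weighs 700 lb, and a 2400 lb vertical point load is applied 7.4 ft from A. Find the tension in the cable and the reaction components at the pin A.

ΣM about A: T·sin52°·8.5 − 700·4.25 − 2400·7.4 = 0 → T = 20735/(8.5·0.788011) = 3095.66 ≈ 3096 lb.
ΣF_x = 0: A_x − T·cos52° = 0 → A_x = 3095.66 × 0.615661 = 1906 lb.
ΣF_y = 0: A_y + T·sin52° − 700 − 2400 = 0 → A_y = 3100 − 3095.66 × 0.788011 = 660.6 lb.

T = 3096 lb, A_x = 1906 lb, A_y = 660.6 lb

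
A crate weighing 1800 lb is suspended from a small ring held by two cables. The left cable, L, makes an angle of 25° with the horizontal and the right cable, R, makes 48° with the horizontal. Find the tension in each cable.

ΣF_x = 0: −T_L·cos25° + T_R·cos48° = 0 → T_R = 1.35446·T_L.
ΣF_y = 0: T_L·sin25° + T_R·sin48° = 1800.
Substitute: T_L·(0.422618 + 1.35446·0.743145) = 1800 → T_L = 1259.47 ≈ 1259 lb.
Then T_R = 1.35446 × 1259.47 = 1706 lb.

T_L = 1259 lb, T_R = 1706 lb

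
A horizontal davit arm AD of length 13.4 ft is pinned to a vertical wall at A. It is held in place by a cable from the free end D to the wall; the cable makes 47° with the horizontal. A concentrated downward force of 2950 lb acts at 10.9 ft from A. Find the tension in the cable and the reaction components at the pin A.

T = 3281 lb, A_x = 2238 lb, A_y = 550.4 lb

ΣM about A: T·sin47°·13.4 − 2950·10.9 = 0 → T = 32155/(13.4·0.731354) = 3281.07 ≈ 3281 lb.
ΣF_x = 0: A_x − T·cos47° = 0 → A_x = 3281.07 × 0.681998 = 2238 lb.
ΣF_y = 0: A_y + T·sin47° − 2950 = 0 → A_y = 2950 − 3281.07 × 0.731354 = 550.4 lb.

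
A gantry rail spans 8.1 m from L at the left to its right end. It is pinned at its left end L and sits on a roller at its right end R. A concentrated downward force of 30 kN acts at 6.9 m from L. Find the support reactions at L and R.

Moments about L: R_y·8.1 − 30·6.9 = 0 → R_y = 207/8.1 = 25.5556 ≈ 25.56 kN.
ΣF_y = 0: L_y + 25.5556 − 30 = 0 → L_y = 4.444 kN.
ΣF_x = 0: no horizontal applied forces, so L_x = 0.

L_x = 0, L_y = 4.444 kN, R_y = 25.56 kN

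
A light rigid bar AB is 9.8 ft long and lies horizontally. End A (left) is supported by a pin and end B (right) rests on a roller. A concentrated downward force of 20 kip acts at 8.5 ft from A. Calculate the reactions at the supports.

A_x = 0, A_y = 2.653 kip, B_y = 17.35 kip

Moments about A: B_y·9.8 − 20·8.5 = 0 → B_y = 170/9.8 = 17.3469 ≈ 17.35 kip.
ΣF_y = 0: A_y + 17.3469 − 20 = 0 → A_y = 2.653 kip.
ΣF_x = 0: no horizontal applied forces, so A_x = 0.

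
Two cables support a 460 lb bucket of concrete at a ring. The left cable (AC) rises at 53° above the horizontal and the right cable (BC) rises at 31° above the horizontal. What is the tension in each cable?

T_AC = 396.5 lb, T_BC = 278.4 lb

ΣF_x = 0: −T_AC·cos53° + T_BC·cos31° = 0 → T_BC = 0.702098·T_AC.
ΣF_y = 0: T_AC·sin53° + T_BC·sin31° = 460.
Substitute: T_AC·(0.798636 + 0.702098·0.515038) = 460 → T_AC = 396.469 ≈ 396.5 lb.
Then T_BC = 0.702098 × 396.469 = 278.4 lb.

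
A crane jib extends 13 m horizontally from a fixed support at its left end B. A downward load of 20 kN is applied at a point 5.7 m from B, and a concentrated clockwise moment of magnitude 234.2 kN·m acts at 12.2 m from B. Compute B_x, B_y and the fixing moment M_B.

ΣF_x = 0: B_x = 0.
ΣF_y = 0: B_y − 20 = 0 → B_y = 20.00 kN.
ΣM about B: M_B − 20·5.7 − 234.2 = 0 → M_B = 348.2 kN·m.

B_x = 0, B_y = 20.00 kN, M_B = 348.2 kN·m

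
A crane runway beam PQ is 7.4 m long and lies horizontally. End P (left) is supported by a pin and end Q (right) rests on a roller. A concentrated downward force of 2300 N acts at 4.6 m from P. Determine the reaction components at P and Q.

P_x = 0, P_y = 870.3 N, Q_y = 1430 N

ΣM about P: Q_y·7.4 − 2300·4.6 = 0 → Q_y = 10580/7.4 = 1429.73 ≈ 1430 N.
ΣF_y = 0: P_y + 1429.73 − 2300 = 0 → P_y = 870.3 N.
ΣF_x = 0: no horizontal applied forces, so P_x = 0.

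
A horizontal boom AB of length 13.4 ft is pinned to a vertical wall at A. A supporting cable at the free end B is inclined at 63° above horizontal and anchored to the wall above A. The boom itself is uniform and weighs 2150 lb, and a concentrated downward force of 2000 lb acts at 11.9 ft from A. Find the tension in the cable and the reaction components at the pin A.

ΣM about A: T·sin63°·13.4 − 2150·6.7 − 2000·11.9 = 0 → T = 38205/(13.4·0.891007) = 3199.88 ≈ 3200 lb.
ΣF_x = 0: A_x − T·cos63° = 0 → A_x = 3199.88 × 0.45399 = 1453 lb.
ΣF_y = 0: A_y + T·sin63° − 2150 − 2000 = 0 → A_y = 4150 − 3199.88 × 0.891007 = 1299 lb.

T = 3200 lb, A_x = 1453 lb, A_y = 1299 lb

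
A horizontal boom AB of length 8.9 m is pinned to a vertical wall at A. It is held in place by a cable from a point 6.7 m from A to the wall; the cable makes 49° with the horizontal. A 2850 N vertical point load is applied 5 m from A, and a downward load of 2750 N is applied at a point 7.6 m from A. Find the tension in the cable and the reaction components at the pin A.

ΣM about A: T·sin49°·6.7 − 2850·5 − 2750·7.6 = 0 → T = 35150/(6.7·0.75471) = 6951.37 ≈ 6951 N.
ΣF_x = 0: A_x − T·cos49° = 0 → A_x = 6951.37 × 0.656059 = 4561 N.
ΣF_y = 0: A_y + T·sin49° − 2850 − 2750 = 0 → A_y = 5600 − 6951.37 × 0.75471 = 353.7 N.

T = 6951 N, A_x = 4561 N, A_y = 353.7 N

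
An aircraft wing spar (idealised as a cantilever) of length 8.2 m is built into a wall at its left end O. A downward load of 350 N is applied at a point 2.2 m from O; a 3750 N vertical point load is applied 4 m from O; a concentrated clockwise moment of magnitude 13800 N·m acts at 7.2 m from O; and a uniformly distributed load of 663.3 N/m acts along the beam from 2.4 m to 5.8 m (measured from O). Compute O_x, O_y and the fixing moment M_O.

Resultant of the distributed load: 663.3 × 3.4 = 2255.22 N at 4.1 m from O.
ΣF_x = 0: O_x = 0.
ΣF_y = 0: O_y − 350 − 3750 − 663.3·3.4 = 0 → O_y = 6355 N.
ΣM about O: M_O − 350·2.2 − 3750·4 − 13800 − (663.3·3.4)·4.1 = 0 → M_O = 38820 N·m.

O_x = 0, O_y = 6355 N, M_O = 38820 N·m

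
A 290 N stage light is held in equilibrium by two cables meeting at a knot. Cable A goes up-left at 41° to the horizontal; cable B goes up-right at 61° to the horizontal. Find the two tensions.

ΣF_x = 0: −T_A·cos41° + T_B·cos61° = 0 → T_B = 1.55671·T_A.
ΣF_y = 0: T_A·sin41° + T_B·sin61° = 290.
Substitute: T_A·(0.656059 + 1.55671·0.87462) = 290 → T_A = 143.736 ≈ 143.7 N.
Then T_B = 1.55671 × 143.736 = 223.8 N.

T_A = 143.7 N, T_B = 223.8 N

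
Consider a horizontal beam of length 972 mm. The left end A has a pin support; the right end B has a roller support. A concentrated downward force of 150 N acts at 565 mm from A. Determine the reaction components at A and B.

Taking moments about A: B_y·972 − 150·565 = 0 → B_y = 84750/972 = 87.1914 ≈ 87.19 N.
ΣF_y = 0: A_y + 87.1914 − 150 = 0 → A_y = 62.81 N.
ΣF_x = 0: no horizontal applied forces, so A_x = 0.

A_x = 0, A_y = 62.81 N, B_y = 87.19 N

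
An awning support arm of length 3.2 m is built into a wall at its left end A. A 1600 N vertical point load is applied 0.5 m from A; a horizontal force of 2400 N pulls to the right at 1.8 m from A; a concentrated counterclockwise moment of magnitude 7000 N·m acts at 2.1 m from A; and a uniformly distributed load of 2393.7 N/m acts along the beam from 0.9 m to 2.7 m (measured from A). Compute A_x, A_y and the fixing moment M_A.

A_x = -2400 N, A_y = 5909 N, M_A = 1556 N·m

Resultant of the distributed load: 2393.7 × 1.8 = 4308.66 N at 1.8 m from A.
ΣF_x = 0: A_x + 2400 = 0 → A_x = -2400 N.
ΣF_y = 0: A_y − 1600 − 2393.7·1.8 = 0 → A_y = 5909 N.
ΣM about A: M_A − 1600·0.5 + 7000 − (2393.7·1.8)·1.8 = 0 → M_A = 1556 N·m.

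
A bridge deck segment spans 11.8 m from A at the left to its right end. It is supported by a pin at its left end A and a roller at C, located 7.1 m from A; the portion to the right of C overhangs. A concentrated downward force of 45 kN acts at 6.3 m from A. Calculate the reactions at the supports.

Taking moments about A: C_y·7.1 − 45·6.3 = 0 → C_y = 283.5/7.1 = 39.9296 ≈ 39.93 kN.
ΣF_y = 0: A_y + 39.9296 − 45 = 0 → A_y = 5.070 kN.
ΣF_x = 0: no horizontal applied forces, so A_x = 0.

A_x = 0, A_y = 5.070 kN, C_y = 39.93 kN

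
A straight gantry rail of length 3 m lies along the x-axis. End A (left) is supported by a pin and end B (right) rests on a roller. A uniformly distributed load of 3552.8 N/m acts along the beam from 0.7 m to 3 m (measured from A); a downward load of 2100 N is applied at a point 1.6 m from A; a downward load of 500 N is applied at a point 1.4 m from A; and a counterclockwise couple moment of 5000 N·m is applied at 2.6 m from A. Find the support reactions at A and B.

A_x = 0, A_y = 6046 N, B_y = 4726 N

Resultant of the distributed load: 3552.8 × 2.3 = 8171.44 N at 1.85 m from A.
ΣM about A: B_y·3 − (3552.8·2.3)·1.85 − 2100·1.6 − 500·1.4 + 5000 = 0 → B_y = 14177.164/3 = 4725.72 ≈ 4726 N.
ΣF_y = 0: A_y + 4725.72 − 3552.8·2.3 − 2100 − 500 = 0 → A_y = 6046 N.
ΣF_x = 0: no horizontal applied forces, so A_x = 0.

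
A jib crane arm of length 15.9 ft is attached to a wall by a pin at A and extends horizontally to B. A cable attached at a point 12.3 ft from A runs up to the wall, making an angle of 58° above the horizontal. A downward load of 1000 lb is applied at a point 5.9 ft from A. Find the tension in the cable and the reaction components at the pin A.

ΣM about A: T·sin58°·12.3 − 1000·5.9 = 0 → T = 5900/(12.3·0.848048) = 565.622 ≈ 565.6 lb.
ΣF_x = 0: A_x − T·cos58° = 0 → A_x = 565.622 × 0.529919 = 299.7 lb.
ΣF_y = 0: A_y + T·sin58° − 1000 = 0 → A_y = 1000 − 565.622 × 0.848048 = 520.3 lb.

T = 565.6 lb, A_x = 299.7 lb, A_y = 520.3 lb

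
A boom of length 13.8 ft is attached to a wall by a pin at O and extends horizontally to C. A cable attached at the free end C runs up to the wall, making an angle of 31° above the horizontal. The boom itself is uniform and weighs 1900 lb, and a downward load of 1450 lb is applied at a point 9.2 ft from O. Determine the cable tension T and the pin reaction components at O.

ΣM about O: T·sin31°·13.8 − 1900·6.9 − 1450·9.2 = 0 → T = 26450/(13.8·0.515038) = 3721.41 ≈ 3721 lb.
ΣF_x = 0: O_x − T·cos31° = 0 → O_x = 3721.41 × 0.857167 = 3190 lb.
ΣF_y = 0: O_y + T·sin31° − 1900 − 1450 = 0 → O_y = 3350 − 3721.41 × 0.515038 = 1433 lb.

T = 3721 lb, O_x = 3190 lb, O_y = 1433 lb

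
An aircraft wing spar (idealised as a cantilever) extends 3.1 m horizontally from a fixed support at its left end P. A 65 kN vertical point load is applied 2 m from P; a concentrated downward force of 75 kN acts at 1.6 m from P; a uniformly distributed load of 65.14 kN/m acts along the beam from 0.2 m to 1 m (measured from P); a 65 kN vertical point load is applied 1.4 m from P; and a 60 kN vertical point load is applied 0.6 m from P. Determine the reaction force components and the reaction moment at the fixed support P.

Resultant of the distributed load: 65.14 × 0.8 = 52.112 kN at 0.6 m from P.
ΣF_x = 0: P_x = 0.
ΣF_y = 0: P_y − 65 − 75 − 65.14·0.8 − 65 − 60 = 0 → P_y = 317.1 kN.
ΣM about P: M_P − 65·2 − 75·1.6 − (65.14·0.8)·0.6 − 65·1.4 − 60·0.6 = 0 → M_P = 408.3 kN·m.

P_x = 0, P_y = 317.1 kN, M_P = 408.3 kN·m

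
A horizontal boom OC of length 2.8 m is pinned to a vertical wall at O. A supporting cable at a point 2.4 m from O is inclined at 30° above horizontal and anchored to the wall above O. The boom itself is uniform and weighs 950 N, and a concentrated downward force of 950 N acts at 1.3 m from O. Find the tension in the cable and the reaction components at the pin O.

ΣM about O: T·sin30°·2.4 − 950·1.4 − 950·1.3 = 0 → T = 2565/(2.4·0.5) = 2137.5 ≈ 2138 N.
ΣF_x = 0: O_x − T·cos30° = 0 → O_x = 2137.5 × 0.866025 = 1851 N.
ΣF_y = 0: O_y + T·sin30° − 950 − 950 = 0 → O_y = 1900 − 2137.5 × 0.5 = 831.2 N.

T = 2138 N, O_x = 1851 N, O_y = 831.2 N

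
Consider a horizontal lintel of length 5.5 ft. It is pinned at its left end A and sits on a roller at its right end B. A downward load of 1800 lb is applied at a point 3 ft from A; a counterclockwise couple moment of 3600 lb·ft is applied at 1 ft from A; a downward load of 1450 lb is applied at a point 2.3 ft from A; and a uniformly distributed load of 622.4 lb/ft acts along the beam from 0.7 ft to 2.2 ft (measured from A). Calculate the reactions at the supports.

A_x = 0, A_y = 3004 lb, B_y = 1180 lb

Resultant of the distributed load: 622.4 × 1.5 = 933.6 lb at 1.45 ft from A.
ΣM about A: B_y·5.5 − 1800·3 + 3600 − 1450·2.3 − (622.4·1.5)·1.45 = 0 → B_y = 6488.72/5.5 = 1179.77 ≈ 1180 lb.
ΣF_y = 0: A_y + 1179.77 − 1800 − 1450 − 622.4·1.5 = 0 → A_y = 3004 lb.
ΣF_x = 0: no horizontal applied forces, so A_x = 0.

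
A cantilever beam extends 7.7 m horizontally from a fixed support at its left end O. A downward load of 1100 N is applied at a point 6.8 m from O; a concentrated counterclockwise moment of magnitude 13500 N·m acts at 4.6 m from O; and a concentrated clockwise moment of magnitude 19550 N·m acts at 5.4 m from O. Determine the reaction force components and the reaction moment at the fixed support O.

ΣF_x = 0: O_x = 0.
ΣF_y = 0: O_y − 1100 = 0 → O_y = 1100 N.
ΣM about O: M_O − 1100·6.8 + 13500 − 19550 = 0 → M_O = 13530 N·m.

O_x = 0, O_y = 1100 N, M_O = 13530 N·m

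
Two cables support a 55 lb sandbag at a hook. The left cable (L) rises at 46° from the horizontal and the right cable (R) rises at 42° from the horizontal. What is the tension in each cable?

T_L = 40.90 lb, T_R = 38.23 lb

ΣF_x = 0: −T_L·cos46° + T_R·cos42° = 0 → T_R = 0.934755·T_L.
ΣF_y = 0: T_L·sin46° + T_R·sin42° = 55.
Substitute: T_L·(0.71934 + 0.934755·0.669131) = 55 → T_L = 40.8979 ≈ 40.90 lb.
Then T_R = 0.934755 × 40.8979 = 38.23 lb.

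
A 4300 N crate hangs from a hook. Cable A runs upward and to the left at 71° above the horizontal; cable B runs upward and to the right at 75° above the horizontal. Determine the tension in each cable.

ΣF_x = 0: −T_A·cos71° + T_B·cos75° = 0 → T_B = 1.2579·T_A.
ΣF_y = 0: T_A·sin71° + T_B·sin75° = 4300.
Substitute: T_A·(0.945519 + 1.2579·0.965926) = 4300 → T_A = 1990.23 ≈ 1990 N.
Then T_B = 1.2579 × 1990.23 = 2504 N.

T_A = 1990 N, T_B = 2504 N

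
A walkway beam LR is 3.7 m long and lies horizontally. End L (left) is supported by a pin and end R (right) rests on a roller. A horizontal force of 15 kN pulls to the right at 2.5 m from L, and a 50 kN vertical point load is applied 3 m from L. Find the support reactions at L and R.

L_x = -15.00 kN, L_y = 9.459 kN, R_y = 40.54 kN

Taking moments about L: R_y·3.7 − 50·3 = 0 → R_y = 150/3.7 = 40.5405 ≈ 40.54 kN.
ΣF_y = 0: L_y + 40.5405 − 50 = 0 → L_y = 9.459 kN.
ΣF_x = 0: L_x + 15 = 0 → L_x = -15.00 kN.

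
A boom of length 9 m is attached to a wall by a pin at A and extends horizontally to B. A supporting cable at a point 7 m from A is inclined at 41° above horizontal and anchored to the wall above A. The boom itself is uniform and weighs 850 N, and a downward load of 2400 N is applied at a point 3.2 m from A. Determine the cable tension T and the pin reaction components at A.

T = 2505 N, A_x = 1891 N, A_y = 1606 N

ΣM about A: T·sin41°·7 − 850·4.5 − 2400·3.2 = 0 → T = 11505/(7·0.656059) = 2505.22 ≈ 2505 N.
ΣF_x = 0: A_x − T·cos41° = 0 → A_x = 2505.22 × 0.75471 = 1891 N.
ΣF_y = 0: A_y + T·sin41° − 850 − 2400 = 0 → A_y = 3250 − 2505.22 × 0.656059 = 1606 N.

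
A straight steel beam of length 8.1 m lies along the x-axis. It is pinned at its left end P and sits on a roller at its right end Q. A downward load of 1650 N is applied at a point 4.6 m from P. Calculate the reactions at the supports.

ΣM about P: Q_y·8.1 − 1650·4.6 = 0 → Q_y = 7590/8.1 = 937.037 ≈ 937.0 N.
ΣF_y = 0: P_y + 937.037 − 1650 = 0 → P_y = 713.0 N.
ΣF_x = 0: no horizontal applied forces, so P_x = 0.

P_x = 0, P_y = 713.0 N, Q_y = 937.0 N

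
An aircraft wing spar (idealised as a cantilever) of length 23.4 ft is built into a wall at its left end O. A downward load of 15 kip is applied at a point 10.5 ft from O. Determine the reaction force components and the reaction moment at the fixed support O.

ΣF_x = 0: O_x = 0.
ΣF_y = 0: O_y − 15 = 0 → O_y = 15.00 kip.
ΣM about O: M_O − 15·10.5 = 0 → M_O = 157.5 kip·ft.

O_x = 0, O_y = 15.00 kip, M_O = 157.5 kip·ft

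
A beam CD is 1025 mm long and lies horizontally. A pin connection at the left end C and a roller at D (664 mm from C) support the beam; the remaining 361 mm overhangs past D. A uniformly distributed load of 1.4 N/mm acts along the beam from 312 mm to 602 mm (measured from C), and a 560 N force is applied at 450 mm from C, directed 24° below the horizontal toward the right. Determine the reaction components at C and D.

Resultant of the distributed load: 1.4 × 290 = 406 N at 457 mm from C.
Moments about C: D_y·664 − (1.4·290)·457 − 560·sin24°·450 = 0 → D_y = 288040/664 = 433.795 ≈ 433.8 N.
ΣF_y = 0: C_y + 433.795 − 1.4·290 − 560·sin24° = 0 → C_y = 200.0 N.
ΣF_x = 0: C_x + 560·cos24° = 0 → C_x = -511.6 N.

C_x = -511.6 N, C_y = 200.0 N, D_y = 433.8 N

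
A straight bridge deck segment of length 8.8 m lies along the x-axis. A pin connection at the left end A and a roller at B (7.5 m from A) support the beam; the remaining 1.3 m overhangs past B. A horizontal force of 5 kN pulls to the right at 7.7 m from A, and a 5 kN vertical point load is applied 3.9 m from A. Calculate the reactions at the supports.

A_x = -5.000 kN, A_y = 2.400 kN, B_y = 2.600 kN

Moments about A: B_y·7.5 − 5·3.9 = 0 → B_y = 19.5/7.5 = 2.600 kN.
ΣF_y = 0: A_y + 2.6 − 5 = 0 → A_y = 2.400 kN.
ΣF_x = 0: A_x + 5 = 0 → A_x = -5.000 kN.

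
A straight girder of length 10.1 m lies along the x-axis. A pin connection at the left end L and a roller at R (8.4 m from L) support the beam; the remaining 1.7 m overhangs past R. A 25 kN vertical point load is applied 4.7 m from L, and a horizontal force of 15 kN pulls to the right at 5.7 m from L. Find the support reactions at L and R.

ΣM about L: R_y·8.4 − 25·4.7 = 0 → R_y = 117.5/8.4 = 13.9881 ≈ 13.99 kN.
ΣF_y = 0: L_y + 13.9881 − 25 = 0 → L_y = 11.01 kN.
ΣF_x = 0: L_x + 15 = 0 → L_x = -15.00 kN.

L_x = -15.00 kN, L_y = 11.01 kN, R_y = 13.99 kN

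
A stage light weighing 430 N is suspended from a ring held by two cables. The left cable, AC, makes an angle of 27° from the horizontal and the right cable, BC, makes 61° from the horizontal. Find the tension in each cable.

ΣF_x = 0: −T_AC·cos27° + T_BC·cos61° = 0 → T_BC = 1.83785·T_AC.
ΣF_y = 0: T_AC·sin27° + T_BC·sin61° = 430.
Substitute: T_AC·(0.45399 + 1.83785·0.87462) = 430 → T_AC = 208.595 ≈ 208.6 N.
Then T_BC = 1.83785 × 208.595 = 383.4 N.

T_AC = 208.6 N, T_BC = 383.4 N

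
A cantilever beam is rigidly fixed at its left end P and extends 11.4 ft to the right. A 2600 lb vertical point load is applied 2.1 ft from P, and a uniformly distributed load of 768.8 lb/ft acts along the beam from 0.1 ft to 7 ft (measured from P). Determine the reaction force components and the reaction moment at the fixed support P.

Resultant of the distributed load: 768.8 × 6.9 = 5304.72 lb at 3.55 ft from P.
ΣF_x = 0: P_x = 0.
ΣF_y = 0: P_y − 2600 − 768.8·6.9 = 0 → P_y = 7905 lb.
ΣM about P: M_P − 2600·2.1 − (768.8·6.9)·3.55 = 0 → M_P = 24290 lb·ft.

P_x = 0, P_y = 7905 lb, M_P = 24290 lb·ft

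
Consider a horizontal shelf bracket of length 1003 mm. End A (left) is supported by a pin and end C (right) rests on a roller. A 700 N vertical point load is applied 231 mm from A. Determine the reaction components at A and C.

Taking moments about A: C_y·1003 − 700·231 = 0 → C_y = 161700/1003 = 161.216 ≈ 161.2 N.
ΣF_y = 0: A_y + 161.216 − 700 = 0 → A_y = 538.8 N.
ΣF_x = 0: no horizontal applied forces, so A_x = 0.

A_x = 0, A_y = 538.8 N, C_y = 161.2 N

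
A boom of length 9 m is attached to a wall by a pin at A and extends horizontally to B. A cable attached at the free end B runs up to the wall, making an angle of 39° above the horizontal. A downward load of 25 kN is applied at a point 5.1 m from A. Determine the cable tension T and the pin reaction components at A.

T = 22.51 kN, A_x = 17.49 kN, A_y = 10.83 kN

ΣM about A: T·sin39°·9 − 25·5.1 = 0 → T = 127.5/(9·0.62932) = 22.5111 ≈ 22.51 kN.
ΣF_x = 0: A_x − T·cos39° = 0 → A_x = 22.5111 × 0.777146 = 17.49 kN.
ΣF_y = 0: A_y + T·sin39° − 25 = 0 → A_y = 25 − 22.5111 × 0.62932 = 10.83 kN.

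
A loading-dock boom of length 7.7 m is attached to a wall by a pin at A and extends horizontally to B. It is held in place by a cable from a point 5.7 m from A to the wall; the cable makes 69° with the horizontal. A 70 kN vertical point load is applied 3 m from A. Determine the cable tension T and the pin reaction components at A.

T = 39.46 kN, A_x = 14.14 kN, A_y = 33.16 kN

ΣM about A: T·sin69°·5.7 − 70·3 = 0 → T = 210/(5.7·0.93358) = 39.4633 ≈ 39.46 kN.
ΣF_x = 0: A_x − T·cos69° = 0 → A_x = 39.4633 × 0.358368 = 14.14 kN.
ΣF_y = 0: A_y + T·sin69° − 70 = 0 → A_y = 70 − 39.4633 × 0.93358 = 33.16 kN.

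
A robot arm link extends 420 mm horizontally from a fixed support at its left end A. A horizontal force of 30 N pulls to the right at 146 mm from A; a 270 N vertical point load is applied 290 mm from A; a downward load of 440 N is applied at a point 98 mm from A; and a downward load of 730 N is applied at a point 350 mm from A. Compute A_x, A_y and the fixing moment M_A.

A_x = -30.00 N, A_y = 1440 N, M_A = 376900 N·mm

ΣF_x = 0: A_x + 30 = 0 → A_x = -30.00 N.
ΣF_y = 0: A_y − 270 − 440 − 730 = 0 → A_y = 1440 N.
ΣM about A: M_A − 270·290 − 440·98 − 730·350 = 0 → M_A = 376900 N·mm.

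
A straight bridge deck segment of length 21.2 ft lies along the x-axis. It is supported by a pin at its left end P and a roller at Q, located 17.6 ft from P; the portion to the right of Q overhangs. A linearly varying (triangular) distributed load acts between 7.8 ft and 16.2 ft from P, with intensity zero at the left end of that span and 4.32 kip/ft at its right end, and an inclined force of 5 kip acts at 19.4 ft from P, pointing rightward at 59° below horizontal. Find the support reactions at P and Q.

P_x = -2.575 kip, P_y = 3.891 kip, Q_y = 18.54 kip

Resultant of the triangular load: ½ × 4.32 × 8.4 = 18.144 kip, acting at 13.4 ft from P (one-third of the span from the peak).
ΣM about P: Q_y·17.6 − (½·4.32·8.4)·13.4 − 5·sin59°·19.4 = 0 → Q_y = 326.275/17.6 = 18.5384 ≈ 18.54 kip.
ΣF_y = 0: P_y + 18.5384 − ½·4.32·8.4 − 5·sin59° = 0 → P_y = 3.891 kip.
ΣF_x = 0: P_x + 5·cos59° = 0 → P_x = -2.575 kip.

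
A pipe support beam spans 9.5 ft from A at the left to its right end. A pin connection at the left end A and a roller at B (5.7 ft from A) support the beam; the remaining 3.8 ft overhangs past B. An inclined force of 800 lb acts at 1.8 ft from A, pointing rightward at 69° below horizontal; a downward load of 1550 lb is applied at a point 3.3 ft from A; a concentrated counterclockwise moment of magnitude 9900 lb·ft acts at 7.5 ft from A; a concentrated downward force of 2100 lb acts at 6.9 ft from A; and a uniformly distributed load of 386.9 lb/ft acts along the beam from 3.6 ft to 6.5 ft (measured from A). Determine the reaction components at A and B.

A_x = -286.7 lb, A_y = 2586 lb, B_y = 2933 lb

Resultant of the distributed load: 386.9 × 2.9 = 1122.01 lb at 5.05 ft from A.
Taking moments about A: B_y·5.7 − 800·sin69°·1.8 − 1550·3.3 + 9900 − 2100·6.9 − (386.9·2.9)·5.05 = 0 → B_y = 16715.5/5.7 = 2932.54 ≈ 2933 lb.
ΣF_y = 0: A_y + 2932.54 − 800·sin69° − 1550 − 2100 − 386.9·2.9 = 0 → A_y = 2586 lb.
ΣF_x = 0: A_x + 800·cos69° = 0 → A_x = -286.7 lb.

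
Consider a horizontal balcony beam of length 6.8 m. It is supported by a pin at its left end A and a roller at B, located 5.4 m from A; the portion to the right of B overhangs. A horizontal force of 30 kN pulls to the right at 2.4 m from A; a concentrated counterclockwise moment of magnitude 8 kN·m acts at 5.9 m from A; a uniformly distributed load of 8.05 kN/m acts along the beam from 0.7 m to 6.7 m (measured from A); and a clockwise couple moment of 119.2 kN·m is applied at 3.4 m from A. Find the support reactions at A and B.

Resultant of the distributed load: 8.05 × 6 = 48.3 kN at 3.7 m from A.
Taking moments about A: B_y·5.4 + 8 − (8.05·6)·3.7 − 119.2 = 0 → B_y = 289.91/5.4 = 53.687 ≈ 53.69 kN.
ΣF_y = 0: A_y + 53.687 − 8.05·6 = 0 → A_y = -5.387 kN.
ΣF_x = 0: A_x + 30 = 0 → A_x = -30.00 kN.

A_x = -30.00 kN, A_y = -5.387 kN, B_y = 53.69 kN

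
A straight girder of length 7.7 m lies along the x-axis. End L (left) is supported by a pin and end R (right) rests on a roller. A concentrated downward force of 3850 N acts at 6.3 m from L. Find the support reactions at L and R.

L_x = 0, L_y = 700.0 N, R_y = 3150 N

Moments about L: R_y·7.7 − 3850·6.3 = 0 → R_y = 24255/7.7 = 3150 N.
ΣF_y = 0: L_y + 3150 − 3850 = 0 → L_y = 700.0 N.
ΣF_x = 0: no horizontal applied forces, so L_x = 0.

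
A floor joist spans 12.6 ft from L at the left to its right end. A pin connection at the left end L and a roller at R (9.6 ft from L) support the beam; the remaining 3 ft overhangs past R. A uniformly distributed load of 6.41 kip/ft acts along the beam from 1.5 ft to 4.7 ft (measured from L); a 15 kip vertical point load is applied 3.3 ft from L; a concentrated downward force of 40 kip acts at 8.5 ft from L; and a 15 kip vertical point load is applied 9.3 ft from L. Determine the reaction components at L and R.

Resultant of the distributed load: 6.41 × 3.2 = 20.512 kip at 3.1 ft from L.
ΣM about L: R_y·9.6 − (6.41·3.2)·3.1 − 15·3.3 − 40·8.5 − 15·9.3 = 0 → R_y = 592.5872/9.6 = 61.7278 ≈ 61.73 kip.
ΣF_y = 0: L_y + 61.7278 − 6.41·3.2 − 15 − 40 − 15 = 0 → L_y = 28.78 kip.
ΣF_x = 0: no horizontal applied forces, so L_x = 0.

L_x = 0, L_y = 28.78 kip, R_y = 61.73 kip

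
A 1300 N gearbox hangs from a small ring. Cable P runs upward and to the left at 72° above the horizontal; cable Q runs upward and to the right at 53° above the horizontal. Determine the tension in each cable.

T_P = 955.1 N, T_Q = 490.4 N

ΣF_x = 0: −T_P·cos72° + T_Q·cos53° = 0 → T_Q = 0.513475·T_P.
ΣF_y = 0: T_P·sin72° + T_Q·sin53° = 1300.
Substitute: T_P·(0.951057 + 0.513475·0.798636) = 1300 → T_P = 955.084 ≈ 955.1 N.
Then T_Q = 0.513475 × 955.084 = 490.4 N.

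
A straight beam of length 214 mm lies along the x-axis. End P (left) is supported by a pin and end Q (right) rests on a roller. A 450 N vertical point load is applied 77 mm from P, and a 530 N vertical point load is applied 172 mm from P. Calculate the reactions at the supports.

ΣM about P: Q_y·214 − 450·77 − 530·172 = 0 → Q_y = 125810/214 = 587.897 ≈ 587.9 N.
ΣF_y = 0: P_y + 587.897 − 450 − 530 = 0 → P_y = 392.1 N.
ΣF_x = 0: no horizontal applied forces, so P_x = 0.

P_x = 0, P_y = 392.1 N, Q_y = 587.9 N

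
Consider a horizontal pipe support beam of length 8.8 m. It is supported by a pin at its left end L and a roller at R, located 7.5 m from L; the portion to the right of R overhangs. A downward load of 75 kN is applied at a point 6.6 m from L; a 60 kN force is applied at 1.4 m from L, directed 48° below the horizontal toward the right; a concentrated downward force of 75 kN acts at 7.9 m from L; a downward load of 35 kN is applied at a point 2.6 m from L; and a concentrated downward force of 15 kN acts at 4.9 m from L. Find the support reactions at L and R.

Moments about L: R_y·7.5 − 75·6.6 − 60·sin48°·1.4 − 75·7.9 − 35·2.6 − 15·4.9 = 0 → R_y = 1314.42/7.5 = 175.256 ≈ 175.3 kN.
ΣF_y = 0: L_y + 175.256 − 75 − 60·sin48° − 75 − 35 − 15 = 0 → L_y = 69.33 kN.
ΣF_x = 0: L_x + 60·cos48° = 0 → L_x = -40.15 kN.

L_x = -40.15 kN, L_y = 69.33 kN, R_y = 175.3 kN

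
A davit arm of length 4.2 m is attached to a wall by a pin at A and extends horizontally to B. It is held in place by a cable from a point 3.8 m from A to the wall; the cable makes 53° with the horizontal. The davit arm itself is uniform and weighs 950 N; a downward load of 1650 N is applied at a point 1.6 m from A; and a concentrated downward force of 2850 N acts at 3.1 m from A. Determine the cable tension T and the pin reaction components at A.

T = 4438 N, A_x = 2671 N, A_y = 1905 N

ΣM about A: T·sin53°·3.8 − 950·2.1 − 1650·1.6 − 2850·3.1 = 0 → T = 13470/(3.8·0.798636) = 4438.49 ≈ 4438 N.
ΣF_x = 0: A_x − T·cos53° = 0 → A_x = 4438.49 × 0.601815 = 2671 N.
ΣF_y = 0: A_y + T·sin53° − 950 − 1650 − 2850 = 0 → A_y = 5450 − 4438.49 × 0.798636 = 1905 N.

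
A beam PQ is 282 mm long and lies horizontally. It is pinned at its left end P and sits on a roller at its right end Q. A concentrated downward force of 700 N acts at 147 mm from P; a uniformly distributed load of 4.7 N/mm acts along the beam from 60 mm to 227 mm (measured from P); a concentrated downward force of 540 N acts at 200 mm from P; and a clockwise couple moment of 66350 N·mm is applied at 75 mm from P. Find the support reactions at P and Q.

P_x = 0, P_y = 642.3 N, Q_y = 1383 N

Resultant of the distributed load: 4.7 × 167 = 784.9 N at 143.5 mm from P.
Moments about P: Q_y·282 − 700·147 − (4.7·167)·143.5 − 540·200 − 66350 = 0 → Q_y = 389883.15/282 = 1382.56 ≈ 1383 N.
ΣF_y = 0: P_y + 1382.56 − 700 − 4.7·167 − 540 = 0 → P_y = 642.3 N.
ΣF_x = 0: no horizontal applied forces, so P_x = 0.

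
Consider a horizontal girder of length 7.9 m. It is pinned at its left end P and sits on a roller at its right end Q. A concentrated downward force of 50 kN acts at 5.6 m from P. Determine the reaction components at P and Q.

P_x = 0, P_y = 14.56 kN, Q_y = 35.44 kN

ΣM about P: Q_y·7.9 − 50·5.6 = 0 → Q_y = 280/7.9 = 35.443 ≈ 35.44 kN.
ΣF_y = 0: P_y + 35.443 − 50 = 0 → P_y = 14.56 kN.
ΣF_x = 0: no horizontal applied forces, so P_x = 0.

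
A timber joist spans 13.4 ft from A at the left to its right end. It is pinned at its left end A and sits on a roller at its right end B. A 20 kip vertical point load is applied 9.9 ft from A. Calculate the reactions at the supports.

Taking moments about A: B_y·13.4 − 20·9.9 = 0 → B_y = 198/13.4 = 14.7761 ≈ 14.78 kip.
ΣF_y = 0: A_y + 14.7761 − 20 = 0 → A_y = 5.224 kip.
ΣF_x = 0: no horizontal applied forces, so A_x = 0.

A_x = 0, A_y = 5.224 kip, B_y = 14.78 kip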